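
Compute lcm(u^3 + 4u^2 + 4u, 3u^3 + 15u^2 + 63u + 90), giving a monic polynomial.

u^5 + 7u^4 + 31u^3 + 72u^2 + 60u

Apply the Euclidean algorithm:
  u^3 + 4u^2 + 4u = (1/3)(3u^3 + 15u^2 + 63u + 90) + (−u^2 − 17u − 30)
  3u^3 + 15u^2 + 63u + 90 = (−3u + 36)(−u^2 − 17u − 30) + (585u + 1170)
  −u^2 − 17u − 30 = (−(1/585)u − 1/39)(585u + 1170) + (0)
Last nonzero remainder: 585u + 1170. Dividing through by 585 gives the monic gcd u + 2.
Then lcm(f, g) = f·g / gcd(f, g); expanding and making the result monic gives the answer.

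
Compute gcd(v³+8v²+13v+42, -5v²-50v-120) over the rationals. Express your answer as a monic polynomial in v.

By polynomial division,
  v³+8v²+13v+42 = (-(1/5)v+2/5)(-5v²-50v-120) + (9v+90)
  -5v²-50v-120 = (-(5/9)v)(9v+90) + (-120)
  9v+90 = (-(3/40)v-3/4)(-120) + (0)
The last nonzero remainder is the constant -120, so the polynomials are coprime and gcd = 1.

1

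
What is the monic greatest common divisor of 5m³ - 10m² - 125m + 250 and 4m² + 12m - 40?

m² + 3m - 10

Apply the Euclidean algorithm:
  5m³ - 10m² - 125m + 250 = ((5/4)m - 25/4)(4m² + 12m - 40) + (0)
Last nonzero remainder: 4m² + 12m - 40. Dividing through by 4 gives the monic gcd m² + 3m - 10.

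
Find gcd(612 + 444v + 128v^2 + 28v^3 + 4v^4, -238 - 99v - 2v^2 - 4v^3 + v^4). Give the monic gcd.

Euclidean algorithm in ℚ[v]:
  4v^4 + 28v^3 + 128v^2 + 444v + 612 = (4)(v^4 - 4v^3 - 2v^2 - 99v - 238) + (44v^3 + 136v^2 + 840v + 1564)
  v^4 - 4v^3 - 2v^2 - 99v - 238 = ((1/44)v - 39/242)(44v^3 + 136v^2 + 840v + 1564) + ((100/121)v^2 + (100/121)v + 1700/121)
  44v^3 + 136v^2 + 840v + 1564 = ((1331/25)v + 2783/25)((100/121)v^2 + (100/121)v + 1700/121) + (0)
Last nonzero remainder: (100/121)v^2 + (100/121)v + 1700/121. Dividing through by 100/121 gives the monic gcd v^2 + v + 17.

17 + v + v^2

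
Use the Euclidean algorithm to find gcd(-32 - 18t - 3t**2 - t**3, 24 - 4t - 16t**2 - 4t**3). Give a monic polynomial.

2 + t

Repeated division with remainder:
  -t**3 - 3t**2 - 18t - 32 = (1/4)(-4t**3 - 16t**2 - 4t + 24) + (t**2 - 17t - 38)
  -4t**3 - 16t**2 - 4t + 24 = (-4t - 84)(t**2 - 17t - 38) + (-1584t - 3168)
  t**2 - 17t - 38 = (-(1/1584)t + 19/1584)(-1584t - 3168) + (0)
Last nonzero remainder: -1584t - 3168. Dividing through by -1584 gives the monic gcd t + 2.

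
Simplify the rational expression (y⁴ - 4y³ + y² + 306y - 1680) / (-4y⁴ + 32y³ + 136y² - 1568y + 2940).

(-y² + 6y - 48)/(4y² - 40y + 84)

Euclidean algorithm in ℚ[y]:
  y⁴ - 4y³ + y² + 306y - 1680 = (-1/4)(-4y⁴ + 32y³ + 136y² - 1568y + 2940) + (4y³ + 35y² - 86y - 945)
  -4y⁴ + 32y³ + 136y² - 1568y + 2940 = (-y + 67/4)(4y³ + 35y² - 86y - 945) + (-(2145/4)y² - (2145/2)y + 75075/4)
  4y³ + 35y² - 86y - 945 = (-(16/2145)y - 36/715)(-(2145/4)y² - (2145/2)y + 75075/4) + (0)
Last nonzero remainder: -(2145/4)y² - (2145/2)y + 75075/4. Dividing through by -2145/4 gives the monic gcd y² + 2y - 35.
Cancel y² + 2y - 35 from numerator and denominator to get the reduced form.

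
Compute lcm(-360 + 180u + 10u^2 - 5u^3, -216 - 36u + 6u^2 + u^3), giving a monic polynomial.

By polynomial division,
  -5u^3 + 10u^2 + 180u - 360 = (-5)(u^3 + 6u^2 - 36u - 216) + (40u^2 - 1440)
  u^3 + 6u^2 - 36u - 216 = ((1/40)u + 3/20)(40u^2 - 1440) + (0)
Last nonzero remainder: 40u^2 - 1440. Dividing through by 40 gives the monic gcd u^2 - 36.
Then lcm(f, g) = f·g / gcd(f, g); expanding and making the result monic gives the answer.

432 - 144u - 48u^2 + 4u^3 + u^4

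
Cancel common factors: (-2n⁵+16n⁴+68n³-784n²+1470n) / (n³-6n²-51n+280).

Apply the Euclidean algorithm:
  -2n⁵+16n⁴+68n³-784n²+1470n = (-2n²+4n-10)(n³-6n²-51n+280) + (-80n²-160n+2800)
  n³-6n²-51n+280 = (-(1/80)n+1/10)(-80n²-160n+2800) + (0)
Last nonzero remainder: -80n²-160n+2800. Dividing through by -80 gives the monic gcd n²+2n-35.
Cancel n²+2n-35 from numerator and denominator to get the reduced form.

(-2n³+20n²-42n)/(n-8)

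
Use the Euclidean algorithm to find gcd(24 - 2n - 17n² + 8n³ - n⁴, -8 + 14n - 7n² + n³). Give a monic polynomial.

8 - 6n + n²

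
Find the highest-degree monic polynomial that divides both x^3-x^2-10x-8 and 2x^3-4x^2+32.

Repeated division with remainder:
  x^3-x^2-10x-8 = (1/2)(2x^3-4x^2+32) + (x^2-10x-24)
  2x^3-4x^2+32 = (2x+16)(x^2-10x-24) + (208x+416)
  x^2-10x-24 = ((1/208)x-3/52)(208x+416) + (0)
Last nonzero remainder: 208x+416. Dividing through by 208 gives the monic gcd x+2.

x+2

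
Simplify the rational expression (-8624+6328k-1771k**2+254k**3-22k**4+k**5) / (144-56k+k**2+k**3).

Apply the Euclidean algorithm:
  k**5-22k**4+254k**3-1771k**2+6328k-8624 = (k**2-23k+333)(k**3+k**2-56k+144) + (-3536k**2+28288k-56576)
  k**3+k**2-56k+144 = (-(1/3536)k-9/3536)(-3536k**2+28288k-56576) + (0)
Last nonzero remainder: -3536k**2+28288k-56576. Dividing through by -3536 gives the monic gcd k**2-8k+16.
Cancel k**2-8k+16 from numerator and denominator to get the reduced form.

(-539+126k-14k**2+k**3)/(9+k)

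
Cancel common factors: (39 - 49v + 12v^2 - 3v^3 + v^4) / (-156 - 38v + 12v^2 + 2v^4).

(-1 + v)/(4 + 2v)

By polynomial division,
  v^4 - 3v^3 + 12v^2 - 49v + 39 = (1/2)(2v^4 + 12v^2 - 38v - 156) + (-3v^3 + 6v^2 - 30v + 117)
  2v^4 + 12v^2 - 38v - 156 = (-(2/3)v - 4/3)(-3v^3 + 6v^2 - 30v + 117) + (0)
Last nonzero remainder: -3v^3 + 6v^2 - 30v + 117. Dividing through by -3 gives the monic gcd v^3 - 2v^2 + 10v - 39.
Cancel v^3 - 2v^2 + 10v - 39 from numerator and denominator to get the reduced form.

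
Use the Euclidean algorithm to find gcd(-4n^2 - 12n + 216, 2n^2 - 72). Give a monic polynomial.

Apply the Euclidean algorithm:
  -4n^2 - 12n + 216 = (-2)(2n^2 - 72) + (-12n + 72)
  2n^2 - 72 = (-(1/6)n - 1)(-12n + 72) + (0)
Last nonzero remainder: -12n + 72. Dividing through by -12 gives the monic gcd n - 6.

n - 6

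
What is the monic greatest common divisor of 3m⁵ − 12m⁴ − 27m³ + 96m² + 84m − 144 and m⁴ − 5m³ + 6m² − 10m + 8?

m² − 5m + 4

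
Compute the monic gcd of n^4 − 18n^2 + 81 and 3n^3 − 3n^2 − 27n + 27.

Repeated division with remainder:
  n^4 − 18n^2 + 81 = ((1/3)n + 1/3)(3n^3 − 3n^2 − 27n + 27) + (−8n^2 + 72)
  3n^3 − 3n^2 − 27n + 27 = (−(3/8)n + 3/8)(−8n^2 + 72) + (0)
Last nonzero remainder: −8n^2 + 72. Dividing through by −8 gives the monic gcd n^2 − 9.

n^2 − 9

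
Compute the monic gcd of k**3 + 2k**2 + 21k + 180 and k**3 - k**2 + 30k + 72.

k**2 - 3k + 36

Apply the Euclidean algorithm:
  k**3 + 2k**2 + 21k + 180 = (k**3 - k**2 + 30k + 72) + (3k**2 - 9k + 108)
  k**3 - k**2 + 30k + 72 = ((1/3)k + 2/3)(3k**2 - 9k + 108) + (0)
Last nonzero remainder: 3k**2 - 9k + 108. Dividing through by 3 gives the monic gcd k**2 - 3k + 36.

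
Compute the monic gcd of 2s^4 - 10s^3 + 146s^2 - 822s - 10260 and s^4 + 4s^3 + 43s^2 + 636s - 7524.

By polynomial division,
  2s^4 - 10s^3 + 146s^2 - 822s - 10260 = (2)(s^4 + 4s^3 + 43s^2 + 636s - 7524) + (-18s^3 + 60s^2 - 2094s + 4788)
  s^4 + 4s^3 + 43s^2 + 636s - 7524 = (-(1/18)s - 11/27)(-18s^3 + 60s^2 - 2094s + 4788) + (-(440/9)s^2 + (440/9)s - 16720/3)
  -18s^3 + 60s^2 - 2094s + 4788 = ((81/220)s - 189/220)(-(440/9)s^2 + (440/9)s - 16720/3) + (0)
Last nonzero remainder: -(440/9)s^2 + (440/9)s - 16720/3. Dividing through by -440/9 gives the monic gcd s^2 - s + 114.

s^2 - s + 114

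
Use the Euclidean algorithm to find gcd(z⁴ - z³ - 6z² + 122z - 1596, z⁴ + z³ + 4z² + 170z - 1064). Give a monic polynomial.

Apply the Euclidean algorithm:
  z⁴ - z³ - 6z² + 122z - 1596 = (z⁴ + z³ + 4z² + 170z - 1064) + (-2z³ - 10z² - 48z - 532)
  z⁴ + z³ + 4z² + 170z - 1064 = (-(1/2)z + 2)(-2z³ - 10z² - 48z - 532) + (0)
Last nonzero remainder: -2z³ - 10z² - 48z - 532. Dividing through by -2 gives the monic gcd z³ + 5z² + 24z + 266.

z³ + 5z² + 24z + 266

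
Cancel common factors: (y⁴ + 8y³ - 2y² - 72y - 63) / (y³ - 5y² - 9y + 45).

Repeated division with remainder:
  y⁴ + 8y³ - 2y² - 72y - 63 = (y + 13)(y³ - 5y² - 9y + 45) + (72y² - 648)
  y³ - 5y² - 9y + 45 = ((1/72)y - 5/72)(72y² - 648) + (0)
Last nonzero remainder: 72y² - 648. Dividing through by 72 gives the monic gcd y² - 9.
Cancel y² - 9 from numerator and denominator to get the reduced form.

(y² + 8y + 7)/(y - 5)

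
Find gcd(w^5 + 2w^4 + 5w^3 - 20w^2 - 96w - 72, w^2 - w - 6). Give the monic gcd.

Apply the Euclidean algorithm:
  w^5 + 2w^4 + 5w^3 - 20w^2 - 96w - 72 = (w^3 + 3w^2 + 14w + 12)(w^2 - w - 6) + (0)
The last nonzero remainder w^2 - w - 6 is already monic.

w^2 - w - 6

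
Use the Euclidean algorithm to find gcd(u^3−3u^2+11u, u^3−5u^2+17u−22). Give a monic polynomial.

u^2−3u+11

Apply the Euclidean algorithm:
  u^3−3u^2+11u = (u^3−5u^2+17u−22) + (2u^2−6u+22)
  u^3−5u^2+17u−22 = ((1/2)u−1)(2u^2−6u+22) + (0)
Last nonzero remainder: 2u^2−6u+22. Dividing through by 2 gives the monic gcd u^2−3u+11.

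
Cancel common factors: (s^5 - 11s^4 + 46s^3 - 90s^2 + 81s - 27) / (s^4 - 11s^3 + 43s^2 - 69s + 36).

(s^2 - 4s + 3)/(s - 4)

Repeated division with remainder:
  s^5 - 11s^4 + 46s^3 - 90s^2 + 81s - 27 = (s)(s^4 - 11s^3 + 43s^2 - 69s + 36) + (3s^3 - 21s^2 + 45s - 27)
  s^4 - 11s^3 + 43s^2 - 69s + 36 = ((1/3)s - 4/3)(3s^3 - 21s^2 + 45s - 27) + (0)
Last nonzero remainder: 3s^3 - 21s^2 + 45s - 27. Dividing through by 3 gives the monic gcd s^3 - 7s^2 + 15s - 9.
Cancel s^3 - 7s^2 + 15s - 9 from numerator and denominator to get the reduced form.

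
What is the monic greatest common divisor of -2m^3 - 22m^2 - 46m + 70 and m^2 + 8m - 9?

Euclidean algorithm in ℚ[m]:
  -2m^3 - 22m^2 - 46m + 70 = (-2m - 6)(m^2 + 8m - 9) + (-16m + 16)
  m^2 + 8m - 9 = (-(1/16)m - 9/16)(-16m + 16) + (0)
Last nonzero remainder: -16m + 16. Dividing through by -16 gives the monic gcd m - 1.

m - 1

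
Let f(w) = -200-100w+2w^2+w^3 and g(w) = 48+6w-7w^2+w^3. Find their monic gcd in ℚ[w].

2+w

Apply the Euclidean algorithm:
  w^3+2w^2-100w-200 = (w^3-7w^2+6w+48) + (9w^2-106w-248)
  w^3-7w^2+6w+48 = ((1/9)w+43/81)(9w^2-106w-248) + ((7276/81)w+14552/81)
  9w^2-106w-248 = ((729/7276)w-2511/1819)((7276/81)w+14552/81) + (0)
Last nonzero remainder: (7276/81)w+14552/81. Dividing through by 7276/81 gives the monic gcd w+2.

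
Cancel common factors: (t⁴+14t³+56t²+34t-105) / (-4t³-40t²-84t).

(-t²-4t+5)/(4t)

By polynomial division,
  t⁴+14t³+56t²+34t-105 = (-(1/4)t-1)(-4t³-40t²-84t) + (-5t²-50t-105)
  -4t³-40t²-84t = ((4/5)t)(-5t²-50t-105) + (0)
Last nonzero remainder: -5t²-50t-105. Dividing through by -5 gives the monic gcd t²+10t+21.
Cancel t²+10t+21 from numerator and denominator to get the reduced form.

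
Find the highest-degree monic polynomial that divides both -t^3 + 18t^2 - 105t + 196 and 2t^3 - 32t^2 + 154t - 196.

Apply the Euclidean algorithm:
  -t^3 + 18t^2 - 105t + 196 = (-1/2)(2t^3 - 32t^2 + 154t - 196) + (2t^2 - 28t + 98)
  2t^3 - 32t^2 + 154t - 196 = (t - 2)(2t^2 - 28t + 98) + (0)
Last nonzero remainder: 2t^2 - 28t + 98. Dividing through by 2 gives the monic gcd t^2 - 14t + 49.

t^2 - 14t + 49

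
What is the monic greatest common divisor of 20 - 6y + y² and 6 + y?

1

Euclidean algorithm in ℚ[y]:
  y² - 6y + 20 = (y - 12)(y + 6) + (92)
  y + 6 = ((1/92)y + 3/46)(92) + (0)
The last nonzero remainder is the constant 92, so the polynomials are coprime and gcd = 1.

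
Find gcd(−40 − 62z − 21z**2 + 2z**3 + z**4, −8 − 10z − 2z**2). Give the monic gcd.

4 + 5z + z**2

Repeated division with remainder:
  z**4 + 2z**3 − 21z**2 − 62z − 40 = (−(1/2)z**2 + (3/2)z + 5)(−2z**2 − 10z − 8) + (0)
Last nonzero remainder: −2z**2 − 10z − 8. Dividing through by −2 gives the monic gcd z**2 + 5z + 4.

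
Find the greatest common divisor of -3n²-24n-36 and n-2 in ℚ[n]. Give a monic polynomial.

1

Apply the Euclidean algorithm:
  -3n²-24n-36 = (-3n-30)(n-2) + (-96)
  n-2 = (-(1/96)n+1/48)(-96) + (0)
The last nonzero remainder is the constant -96, so the polynomials are coprime and gcd = 1.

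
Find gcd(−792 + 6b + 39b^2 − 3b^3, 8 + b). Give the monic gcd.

By polynomial division,
  −3b^3 + 39b^2 + 6b − 792 = (−3b^2 + 63b − 498)(b + 8) + (3192)
  b + 8 = ((1/3192)b + 1/399)(3192) + (0)
The last nonzero remainder is the constant 3192, so the polynomials are coprime and gcd = 1.

1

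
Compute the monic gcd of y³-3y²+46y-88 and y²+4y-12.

y-2

By polynomial division,
  y³-3y²+46y-88 = (y-7)(y²+4y-12) + (86y-172)
  y²+4y-12 = ((1/86)y+3/43)(86y-172) + (0)
Last nonzero remainder: 86y-172. Dividing through by 86 gives the monic gcd y-2.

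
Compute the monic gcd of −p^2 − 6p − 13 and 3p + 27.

1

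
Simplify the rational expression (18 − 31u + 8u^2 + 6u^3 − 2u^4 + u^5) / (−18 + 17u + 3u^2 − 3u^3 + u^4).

(−9 + 11u − 3u^2 + u^3)/(9 − 4u + u^2)

Apply the Euclidean algorithm:
  u^5 − 2u^4 + 6u^3 + 8u^2 − 31u + 18 = (u + 1)(u^4 − 3u^3 + 3u^2 + 17u − 18) + (6u^3 − 12u^2 − 30u + 36)
  u^4 − 3u^3 + 3u^2 + 17u − 18 = ((1/6)u − 1/6)(6u^3 − 12u^2 − 30u + 36) + (6u^2 + 6u − 12)
  6u^3 − 12u^2 − 30u + 36 = (u − 3)(6u^2 + 6u − 12) + (0)
Last nonzero remainder: 6u^2 + 6u − 12. Dividing through by 6 gives the monic gcd u^2 + u − 2.
Cancel u^2 + u − 2 from numerator and denominator to get the reduced form.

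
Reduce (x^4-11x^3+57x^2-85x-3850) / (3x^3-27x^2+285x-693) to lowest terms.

(x^2-5x-50)/(3x-9)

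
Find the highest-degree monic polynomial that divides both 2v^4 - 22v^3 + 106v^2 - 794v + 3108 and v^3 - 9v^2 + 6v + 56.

v - 7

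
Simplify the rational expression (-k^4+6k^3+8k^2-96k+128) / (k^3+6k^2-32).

(-k^2+8k-16)/(k+4)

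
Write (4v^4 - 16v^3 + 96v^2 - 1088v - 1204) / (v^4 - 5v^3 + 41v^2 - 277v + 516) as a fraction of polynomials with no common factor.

Repeated division with remainder:
  4v^4 - 16v^3 + 96v^2 - 1088v - 1204 = (4)(v^4 - 5v^3 + 41v^2 - 277v + 516) + (4v^3 - 68v^2 + 20v - 3268)
  v^4 - 5v^3 + 41v^2 - 277v + 516 = ((1/4)v + 3)(4v^3 - 68v^2 + 20v - 3268) + (240v^2 + 480v + 10320)
  4v^3 - 68v^2 + 20v - 3268 = ((1/60)v - 19/60)(240v^2 + 480v + 10320) + (0)
Last nonzero remainder: 240v^2 + 480v + 10320. Dividing through by 240 gives the monic gcd v^2 + 2v + 43.
Cancel v^2 + 2v + 43 from numerator and denominator to get the reduced form.

(4v^2 - 24v - 28)/(v^2 - 7v + 12)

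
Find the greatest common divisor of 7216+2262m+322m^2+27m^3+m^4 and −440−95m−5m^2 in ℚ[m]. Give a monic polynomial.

Repeated division with remainder:
  m^4+27m^3+322m^2+2262m+7216 = (−(1/5)m^2−(8/5)m−82/5)(−5m^2−95m−440) + (0)
Last nonzero remainder: −5m^2−95m−440. Dividing through by −5 gives the monic gcd m^2+19m+88.

88+19m+m^2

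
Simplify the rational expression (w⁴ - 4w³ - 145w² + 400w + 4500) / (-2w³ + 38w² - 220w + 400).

(-w³ - 6w² + 85w + 450)/(2w² - 18w + 40)

Repeated division with remainder:
  w⁴ - 4w³ - 145w² + 400w + 4500 = (-(1/2)w - 15/2)(-2w³ + 38w² - 220w + 400) + (30w² - 1050w + 7500)
  -2w³ + 38w² - 220w + 400 = (-(1/15)w - 16/15)(30w² - 1050w + 7500) + (-840w + 8400)
  30w² - 1050w + 7500 = (-(1/28)w + 25/28)(-840w + 8400) + (0)
Last nonzero remainder: -840w + 8400. Dividing through by -840 gives the monic gcd w - 10.
Cancel w - 10 from numerator and denominator to get the reduced form.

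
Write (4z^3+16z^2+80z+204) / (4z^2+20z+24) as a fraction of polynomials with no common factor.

Euclidean algorithm in ℚ[z]:
  4z^3+16z^2+80z+204 = (z-1)(4z^2+20z+24) + (76z+228)
  4z^2+20z+24 = ((1/19)z+2/19)(76z+228) + (0)
Last nonzero remainder: 76z+228. Dividing through by 76 gives the monic gcd z+3.
Cancel z+3 from numerator and denominator to get the reduced form.

(z^2+z+17)/(z+2)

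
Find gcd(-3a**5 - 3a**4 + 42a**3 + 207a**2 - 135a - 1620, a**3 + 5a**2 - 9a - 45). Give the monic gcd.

Euclidean algorithm in ℚ[a]:
  -3a**5 - 3a**4 + 42a**3 + 207a**2 - 135a - 1620 = (-3a**2 + 12a - 45)(a**3 + 5a**2 - 9a - 45) + (405a**2 - 3645)
  a**3 + 5a**2 - 9a - 45 = ((1/405)a + 1/81)(405a**2 - 3645) + (0)
Last nonzero remainder: 405a**2 - 3645. Dividing through by 405 gives the monic gcd a**2 - 9.

a**2 - 9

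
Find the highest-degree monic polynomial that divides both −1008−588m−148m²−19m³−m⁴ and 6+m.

6+m

By polynomial division,
  −m⁴−19m³−148m²−588m−1008 = (−m³−13m²−70m−168)(m+6) + (0)
The last nonzero remainder m+6 is already monic.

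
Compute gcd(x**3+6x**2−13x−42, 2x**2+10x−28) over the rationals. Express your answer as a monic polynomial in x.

x+7

Apply the Euclidean algorithm:
  x**3+6x**2−13x−42 = ((1/2)x+1/2)(2x**2+10x−28) + (−4x−28)
  2x**2+10x−28 = (−(1/2)x+1)(−4x−28) + (0)
Last nonzero remainder: −4x−28. Dividing through by −4 gives the monic gcd x+7.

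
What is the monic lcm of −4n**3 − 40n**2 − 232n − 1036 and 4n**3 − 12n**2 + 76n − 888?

n**4 + 4n**3 − 2n**2 − 89n − 1554

By polynomial division,
  −4n**3 − 40n**2 − 232n − 1036 = (−1)(4n**3 − 12n**2 + 76n − 888) + (−52n**2 − 156n − 1924)
  4n**3 − 12n**2 + 76n − 888 = (−(1/13)n + 6/13)(−52n**2 − 156n − 1924) + (0)
Last nonzero remainder: −52n**2 − 156n − 1924. Dividing through by −52 gives the monic gcd n**2 + 3n + 37.
Then lcm(f, g) = f·g / gcd(f, g); expanding and making the result monic gives the answer.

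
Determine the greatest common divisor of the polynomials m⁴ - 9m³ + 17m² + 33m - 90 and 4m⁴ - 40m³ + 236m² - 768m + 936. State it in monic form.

m² - 6m + 9

Apply the Euclidean algorithm:
  m⁴ - 9m³ + 17m² + 33m - 90 = (1/4)(4m⁴ - 40m³ + 236m² - 768m + 936) + (m³ - 42m² + 225m - 324)
  4m⁴ - 40m³ + 236m² - 768m + 936 = (4m + 128)(m³ - 42m² + 225m - 324) + (4712m² - 28272m + 42408)
  m³ - 42m² + 225m - 324 = ((1/4712)m - 9/1178)(4712m² - 28272m + 42408) + (0)
Last nonzero remainder: 4712m² - 28272m + 42408. Dividing through by 4712 gives the monic gcd m² - 6m + 9.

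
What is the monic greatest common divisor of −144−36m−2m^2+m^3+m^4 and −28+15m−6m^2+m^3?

−4+m

Repeated division with remainder:
  m^4+m^3−2m^2−36m−144 = (m+7)(m^3−6m^2+15m−28) + (25m^2−113m+52)
  m^3−6m^2+15m−28 = ((1/25)m−37/625)(25m^2−113m+52) + ((3894/625)m−15576/625)
  25m^2−113m+52 = ((15625/3894)m−8125/3894)((3894/625)m−15576/625) + (0)
Last nonzero remainder: (3894/625)m−15576/625. Dividing through by 3894/625 gives the monic gcd m−4.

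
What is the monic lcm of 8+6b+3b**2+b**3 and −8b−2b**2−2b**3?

8b+6b**2+3b**3+b**4

By polynomial division,
  b**3+3b**2+6b+8 = (−1/2)(−2b**3−2b**2−8b) + (2b**2+2b+8)
  −2b**3−2b**2−8b = (−b)(2b**2+2b+8) + (0)
Last nonzero remainder: 2b**2+2b+8. Dividing through by 2 gives the monic gcd b**2+b+4.
Then lcm(f, g) = f·g / gcd(f, g); expanding and making the result monic gives the answer.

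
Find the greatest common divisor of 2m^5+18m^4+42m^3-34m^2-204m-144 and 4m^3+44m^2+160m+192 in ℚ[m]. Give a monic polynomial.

m^2+7m+12

Euclidean algorithm in ℚ[m]:
  2m^5+18m^4+42m^3-34m^2-204m-144 = ((1/2)m^2-m+3/2)(4m^3+44m^2+160m+192) + (-36m^2-252m-432)
  4m^3+44m^2+160m+192 = (-(1/9)m-4/9)(-36m^2-252m-432) + (0)
Last nonzero remainder: -36m^2-252m-432. Dividing through by -36 gives the monic gcd m^2+7m+12.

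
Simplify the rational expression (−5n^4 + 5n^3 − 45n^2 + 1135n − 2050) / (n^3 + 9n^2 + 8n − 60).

Euclidean algorithm in ℚ[n]:
  −5n^4 + 5n^3 − 45n^2 + 1135n − 2050 = (−5n + 50)(n^3 + 9n^2 + 8n − 60) + (−455n^2 + 435n + 950)
  n^3 + 9n^2 + 8n − 60 = (−(1/455)n − 906/41405)(−455n^2 + 435n + 950) + ((162360/8281)n − 324720/8281)
  −455n^2 + 435n + 950 = (−(753571/32472)n − 786695/32472)((162360/8281)n − 324720/8281) + (0)
Last nonzero remainder: (162360/8281)n − 324720/8281. Dividing through by 162360/8281 gives the monic gcd n − 2.
Cancel n − 2 from numerator and denominator to get the reduced form.

(−5n^3 − 5n^2 − 55n + 1025)/(n^2 + 11n + 30)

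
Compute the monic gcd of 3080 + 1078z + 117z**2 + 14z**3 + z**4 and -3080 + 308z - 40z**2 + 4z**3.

77 + z**2

Repeated division with remainder:
  z**4 + 14z**3 + 117z**2 + 1078z + 3080 = ((1/4)z + 6)(4z**3 - 40z**2 + 308z - 3080) + (280z**2 + 21560)
  4z**3 - 40z**2 + 308z - 3080 = ((1/70)z - 1/7)(280z**2 + 21560) + (0)
Last nonzero remainder: 280z**2 + 21560. Dividing through by 280 gives the monic gcd z**2 + 77.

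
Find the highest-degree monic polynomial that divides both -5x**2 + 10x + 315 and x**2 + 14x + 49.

Apply the Euclidean algorithm:
  -5x**2 + 10x + 315 = (-5)(x**2 + 14x + 49) + (80x + 560)
  x**2 + 14x + 49 = ((1/80)x + 7/80)(80x + 560) + (0)
Last nonzero remainder: 80x + 560. Dividing through by 80 gives the monic gcd x + 7.

x + 7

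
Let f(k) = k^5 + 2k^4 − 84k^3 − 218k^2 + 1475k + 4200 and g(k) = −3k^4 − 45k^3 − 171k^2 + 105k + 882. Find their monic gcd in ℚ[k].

Repeated division with remainder:
  k^5 + 2k^4 − 84k^3 − 218k^2 + 1475k + 4200 = (−(1/3)k + 13/3)(−3k^4 − 45k^3 − 171k^2 + 105k + 882) + (54k^3 + 558k^2 + 1314k + 378)
  −3k^4 − 45k^3 − 171k^2 + 105k + 882 = (−(1/18)k − 7/27)(54k^3 + 558k^2 + 1314k + 378) + ((140/3)k^2 + (1400/3)k + 980)
  54k^3 + 558k^2 + 1314k + 378 = ((81/70)k + 27/70)((140/3)k^2 + (1400/3)k + 980) + (0)
Last nonzero remainder: (140/3)k^2 + (1400/3)k + 980. Dividing through by 140/3 gives the monic gcd k^2 + 10k + 21.

k^2 + 10k + 21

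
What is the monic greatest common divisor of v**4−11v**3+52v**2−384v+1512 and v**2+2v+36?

v**2+2v+36

Euclidean algorithm in ℚ[v]:
  v**4−11v**3+52v**2−384v+1512 = (v**2−13v+42)(v**2+2v+36) + (0)
The last nonzero remainder v**2+2v+36 is already monic.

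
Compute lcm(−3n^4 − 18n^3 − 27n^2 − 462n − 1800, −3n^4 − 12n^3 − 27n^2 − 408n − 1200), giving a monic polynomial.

By polynomial division,
  −3n^4 − 18n^3 − 27n^2 − 462n − 1800 = (−3n^4 − 12n^3 − 27n^2 − 408n − 1200) + (−6n^3 − 54n − 600)
  −3n^4 − 12n^3 − 27n^2 − 408n − 1200 = ((1/2)n + 2)(−6n^3 − 54n − 600) + (0)
Last nonzero remainder: −6n^3 − 54n − 600. Dividing through by −6 gives the monic gcd n^3 + 9n + 100.
Then lcm(f, g) = f·g / gcd(f, g); expanding and making the result monic gives the answer.

n^5 + 10n^4 + 33n^3 + 190n^2 + 1216n + 2400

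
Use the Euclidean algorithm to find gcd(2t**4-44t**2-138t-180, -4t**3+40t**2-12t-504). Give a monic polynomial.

t**2-3t-18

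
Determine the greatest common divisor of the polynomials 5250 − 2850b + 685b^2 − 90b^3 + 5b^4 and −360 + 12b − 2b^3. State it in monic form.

30 − 6b + b^2

Euclidean algorithm in ℚ[b]:
  5b^4 − 90b^3 + 685b^2 − 2850b + 5250 = (−(5/2)b + 45)(−2b^3 + 12b − 360) + (715b^2 − 4290b + 21450)
  −2b^3 + 12b − 360 = (−(2/715)b − 12/715)(715b^2 − 4290b + 21450) + (0)
Last nonzero remainder: 715b^2 − 4290b + 21450. Dividing through by 715 gives the monic gcd b^2 − 6b + 30.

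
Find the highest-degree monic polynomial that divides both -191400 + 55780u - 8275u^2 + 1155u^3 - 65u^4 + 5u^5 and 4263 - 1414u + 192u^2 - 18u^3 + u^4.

By polynomial division,
  5u^5 - 65u^4 + 1155u^3 - 8275u^2 + 55780u - 191400 = (5u + 25)(u^4 - 18u^3 + 192u^2 - 1414u + 4263) + (645u^3 - 6005u^2 + 69815u - 297975)
  u^4 - 18u^3 + 192u^2 - 1414u + 4263 = ((1/645)u - 1121/83205)(645u^3 - 6005u^2 + 69815u - 297975) + ((47524/16641)u^2 - (190096/16641)u + 1378196/5547)
  645u^3 - 6005u^2 + 69815u - 297975 = ((10733445/47524)u - 56995425/47524)((47524/16641)u^2 - (190096/16641)u + 1378196/5547) + (0)
Last nonzero remainder: (47524/16641)u^2 - (190096/16641)u + 1378196/5547. Dividing through by 47524/16641 gives the monic gcd u^2 - 4u + 87.

87 - 4u + u^2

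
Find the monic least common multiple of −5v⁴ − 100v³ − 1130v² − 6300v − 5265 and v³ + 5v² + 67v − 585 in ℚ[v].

v⁵ + 15v⁴ + 126v³ + 130v² − 5247v − 5265

Repeated division with remainder:
  −5v⁴ − 100v³ − 1130v² − 6300v − 5265 = (−5v − 75)(v³ + 5v² + 67v − 585) + (−420v² − 4200v − 49140)
  v³ + 5v² + 67v − 585 = (−(1/420)v + 1/84)(−420v² − 4200v − 49140) + (0)
Last nonzero remainder: −420v² − 4200v − 49140. Dividing through by −420 gives the monic gcd v² + 10v + 117.
Then lcm(f, g) = f·g / gcd(f, g); expanding and making the result monic gives the answer.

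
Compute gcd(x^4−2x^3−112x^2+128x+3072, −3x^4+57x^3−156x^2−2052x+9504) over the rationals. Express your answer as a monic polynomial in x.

x^2−2x−48

Euclidean algorithm in ℚ[x]:
  x^4−2x^3−112x^2+128x+3072 = (−1/3)(−3x^4+57x^3−156x^2−2052x+9504) + (17x^3−164x^2−556x+6240)
  −3x^4+57x^3−156x^2−2052x+9504 = (−(3/17)x+477/289)(17x^3−164x^2−556x+6240) + ((4788/289)x^2−(9576/289)x−229824/289)
  17x^3−164x^2−556x+6240 = ((4913/4788)x−18785/2394)((4788/289)x^2−(9576/289)x−229824/289) + (0)
Last nonzero remainder: (4788/289)x^2−(9576/289)x−229824/289. Dividing through by 4788/289 gives the monic gcd x^2−2x−48.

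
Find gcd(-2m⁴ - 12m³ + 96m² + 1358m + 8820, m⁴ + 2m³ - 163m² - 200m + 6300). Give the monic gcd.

m² - m - 90

Apply the Euclidean algorithm:
  -2m⁴ - 12m³ + 96m² + 1358m + 8820 = (-2)(m⁴ + 2m³ - 163m² - 200m + 6300) + (-8m³ - 230m² + 958m + 21420)
  m⁴ + 2m³ - 163m² - 200m + 6300 = (-(1/8)m + 107/32)(-8m³ - 230m² + 958m + 21420) + ((11613/16)m² - (11613/16)m - 522585/8)
  -8m³ - 230m² + 958m + 21420 = (-(128/11613)m - 544/1659)((11613/16)m² - (11613/16)m - 522585/8) + (0)
Last nonzero remainder: (11613/16)m² - (11613/16)m - 522585/8. Dividing through by 11613/16 gives the monic gcd m² - m - 90.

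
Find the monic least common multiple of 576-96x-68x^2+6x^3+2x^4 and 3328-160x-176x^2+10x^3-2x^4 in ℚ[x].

Repeated division with remainder:
  2x^4+6x^3-68x^2-96x+576 = (-1)(-2x^4+10x^3-176x^2-160x+3328) + (16x^3-244x^2-256x+3904)
  -2x^4+10x^3-176x^2-160x+3328 = (-(1/8)x-41/32)(16x^3-244x^2-256x+3904) + (-(4165/8)x^2+8330)
  16x^3-244x^2-256x+3904 = (-(128/4165)x+1952/4165)(-(4165/8)x^2+8330) + (0)
Last nonzero remainder: -(4165/8)x^2+8330. Dividing through by -4165/8 gives the monic gcd x^2-16.
Then lcm(f, g) = f·g / gcd(f, g); expanding and making the result monic gives the answer.

29952-6432x-3008x^2+434x^3+55x^4-2x^5+x^6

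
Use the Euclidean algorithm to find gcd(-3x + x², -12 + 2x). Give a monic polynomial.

Euclidean algorithm in ℚ[x]:
  x² - 3x = ((1/2)x + 3/2)(2x - 12) + (18)
  2x - 12 = ((1/9)x - 2/3)(18) + (0)
The last nonzero remainder is the constant 18, so the polynomials are coprime and gcd = 1.

1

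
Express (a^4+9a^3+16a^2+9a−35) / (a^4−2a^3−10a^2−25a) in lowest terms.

(a^2+6a−7)/(a^2−5a)

Apply the Euclidean algorithm:
  a^4+9a^3+16a^2+9a−35 = (a^4−2a^3−10a^2−25a) + (11a^3+26a^2+34a−35)
  a^4−2a^3−10a^2−25a = ((1/11)a−48/121)(11a^3+26a^2+34a−35) + (−(336/121)a^2−(1008/121)a−1680/121)
  11a^3+26a^2+34a−35 = (−(1331/336)a+121/48)(−(336/121)a^2−(1008/121)a−1680/121) + (0)
Last nonzero remainder: −(336/121)a^2−(1008/121)a−1680/121. Dividing through by −336/121 gives the monic gcd a^2+3a+5.
Cancel a^2+3a+5 from numerator and denominator to get the reduced form.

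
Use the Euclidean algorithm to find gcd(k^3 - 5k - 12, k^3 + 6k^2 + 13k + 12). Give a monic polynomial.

Repeated division with remainder:
  k^3 - 5k - 12 = (k^3 + 6k^2 + 13k + 12) + (-6k^2 - 18k - 24)
  k^3 + 6k^2 + 13k + 12 = (-(1/6)k - 1/2)(-6k^2 - 18k - 24) + (0)
Last nonzero remainder: -6k^2 - 18k - 24. Dividing through by -6 gives the monic gcd k^2 + 3k + 4.

k^2 + 3k + 4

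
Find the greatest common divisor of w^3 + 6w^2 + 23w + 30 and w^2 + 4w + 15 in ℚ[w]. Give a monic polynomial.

w^2 + 4w + 15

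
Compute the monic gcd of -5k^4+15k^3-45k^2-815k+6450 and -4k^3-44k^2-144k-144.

Apply the Euclidean algorithm:
  -5k^4+15k^3-45k^2-815k+6450 = ((5/4)k-35/2)(-4k^3-44k^2-144k-144) + (-635k^2-3155k+3930)
  -4k^3-44k^2-144k-144 = ((4/635)k+3064/80645)(-635k^2-3155k+3930) + (-(788480/16129)k-4730880/16129)
  -635k^2-3155k+3930 = ((2048383/157696)k-2112899/157696)(-(788480/16129)k-4730880/16129) + (0)
Last nonzero remainder: -(788480/16129)k-4730880/16129. Dividing through by -788480/16129 gives the monic gcd k+6.

k+6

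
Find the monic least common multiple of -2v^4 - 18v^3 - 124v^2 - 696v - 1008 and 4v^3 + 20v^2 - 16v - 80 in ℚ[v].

v^6 + 12v^5 + 79v^4 + 444v^3 + 928v^2 - 1968v - 5040

Apply the Euclidean algorithm:
  -2v^4 - 18v^3 - 124v^2 - 696v - 1008 = (-(1/2)v - 2)(4v^3 + 20v^2 - 16v - 80) + (-92v^2 - 768v - 1168)
  4v^3 + 20v^2 - 16v - 80 = (-(1/23)v + 77/529)(-92v^2 - 768v - 1168) + ((23808/529)v + 47616/529)
  -92v^2 - 768v - 1168 = (-(12167/5952)v - 38617/2976)((23808/529)v + 47616/529) + (0)
Last nonzero remainder: (23808/529)v + 47616/529. Dividing through by 23808/529 gives the monic gcd v + 2.
Then lcm(f, g) = f·g / gcd(f, g); expanding and making the result monic gives the answer.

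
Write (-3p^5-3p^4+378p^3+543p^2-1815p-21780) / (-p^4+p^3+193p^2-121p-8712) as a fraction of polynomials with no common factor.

(3p^3+3p^2-15p-180)/(p^2-p-72)

Euclidean algorithm in ℚ[p]:
  -3p^5-3p^4+378p^3+543p^2-1815p-21780 = (3p+6)(-p^4+p^3+193p^2-121p-8712) + (-207p^3-252p^2+25047p+30492)
  -p^4+p^3+193p^2-121p-8712 = ((1/207)p-17/1587)(-207p^3-252p^2+25047p+30492) + ((36660/529)p^2-4435860/529)
  -207p^3-252p^2+25047p+30492 = (-(36501/12220)p-11109/3055)((36660/529)p^2-4435860/529) + (0)
Last nonzero remainder: (36660/529)p^2-4435860/529. Dividing through by 36660/529 gives the monic gcd p^2-121.
Cancel p^2-121 from numerator and denominator to get the reduced form.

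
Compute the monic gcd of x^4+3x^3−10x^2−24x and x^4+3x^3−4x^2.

x^2+4x

Euclidean algorithm in ℚ[x]:
  x^4+3x^3−10x^2−24x = (x^4+3x^3−4x^2) + (−6x^2−24x)
  x^4+3x^3−4x^2 = (−(1/6)x^2+(1/6)x)(−6x^2−24x) + (0)
Last nonzero remainder: −6x^2−24x. Dividing through by −6 gives the monic gcd x^2+4x.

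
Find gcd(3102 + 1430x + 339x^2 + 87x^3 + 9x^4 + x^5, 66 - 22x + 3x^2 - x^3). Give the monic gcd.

22 + x^2

By polynomial division,
  x^5 + 9x^4 + 87x^3 + 339x^2 + 1430x + 3102 = (-x^2 - 12x - 101)(-x^3 + 3x^2 - 22x + 66) + (444x^2 + 9768)
  -x^3 + 3x^2 - 22x + 66 = (-(1/444)x + 1/148)(444x^2 + 9768) + (0)
Last nonzero remainder: 444x^2 + 9768. Dividing through by 444 gives the monic gcd x^2 + 22.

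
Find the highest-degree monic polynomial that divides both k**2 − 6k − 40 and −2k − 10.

1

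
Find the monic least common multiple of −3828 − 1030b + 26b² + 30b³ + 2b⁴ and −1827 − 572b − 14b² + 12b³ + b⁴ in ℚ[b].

120582 + 28617b − 3763b² − 1434b³ − 20b⁴ + 17b⁵ + b⁶

Repeated division with remainder:
  2b⁴ + 30b³ + 26b² − 1030b − 3828 = (2)(b⁴ + 12b³ − 14b² − 572b − 1827) + (6b³ + 54b² + 114b − 174)
  b⁴ + 12b³ − 14b² − 572b − 1827 = ((1/6)b + 1/2)(6b³ + 54b² + 114b − 174) + (−60b² − 600b − 1740)
  6b³ + 54b² + 114b − 174 = (−(1/10)b + 1/10)(−60b² − 600b − 1740) + (0)
Last nonzero remainder: −60b² − 600b − 1740. Dividing through by −60 gives the monic gcd b² + 10b + 29.
Then lcm(f, g) = f·g / gcd(f, g); expanding and making the result monic gives the answer.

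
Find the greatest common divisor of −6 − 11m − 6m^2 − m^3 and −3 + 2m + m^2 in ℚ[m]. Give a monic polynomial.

3 + m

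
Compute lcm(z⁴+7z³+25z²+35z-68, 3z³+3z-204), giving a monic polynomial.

Repeated division with remainder:
  z⁴+7z³+25z²+35z-68 = ((1/3)z+7/3)(3z³+3z-204) + (24z²+96z+408)
  3z³+3z-204 = ((1/8)z-1/2)(24z²+96z+408) + (0)
Last nonzero remainder: 24z²+96z+408. Dividing through by 24 gives the monic gcd z²+4z+17.
Then lcm(f, g) = f·g / gcd(f, g); expanding and making the result monic gives the answer.

z⁵+3z⁴-3z³-65z²-208z+272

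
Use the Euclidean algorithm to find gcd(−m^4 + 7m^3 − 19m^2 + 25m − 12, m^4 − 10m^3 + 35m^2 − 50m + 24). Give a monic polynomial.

m^2 − 4m + 3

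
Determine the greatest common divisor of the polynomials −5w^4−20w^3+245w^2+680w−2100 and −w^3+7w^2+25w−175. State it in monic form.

By polynomial division,
  −5w^4−20w^3+245w^2+680w−2100 = (5w+55)(−w^3+7w^2+25w−175) + (−265w^2+180w+7525)
  −w^3+7w^2+25w−175 = ((1/265)w−67/2809)(−265w^2+180w+7525) + ((2520/2809)w+12600/2809)
  −265w^2+180w+7525 = (−(148877/504)w+120787/72)((2520/2809)w+12600/2809) + (0)
Last nonzero remainder: (2520/2809)w+12600/2809. Dividing through by 2520/2809 gives the monic gcd w+5.

w+5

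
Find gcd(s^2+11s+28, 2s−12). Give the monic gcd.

1

Repeated division with remainder:
  s^2+11s+28 = ((1/2)s+17/2)(2s−12) + (130)
  2s−12 = ((1/65)s−6/65)(130) + (0)
The last nonzero remainder is the constant 130, so the polynomials are coprime and gcd = 1.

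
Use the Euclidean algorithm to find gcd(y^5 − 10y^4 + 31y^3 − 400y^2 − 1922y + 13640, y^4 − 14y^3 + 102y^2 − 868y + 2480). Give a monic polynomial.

Apply the Euclidean algorithm:
  y^5 − 10y^4 + 31y^3 − 400y^2 − 1922y + 13640 = (y + 4)(y^4 − 14y^3 + 102y^2 − 868y + 2480) + (−15y^3 + 60y^2 − 930y + 3720)
  y^4 − 14y^3 + 102y^2 − 868y + 2480 = (−(1/15)y + 2/3)(−15y^3 + 60y^2 − 930y + 3720) + (0)
Last nonzero remainder: −15y^3 + 60y^2 − 930y + 3720. Dividing through by −15 gives the monic gcd y^3 − 4y^2 + 62y − 248.

y^3 − 4y^2 + 62y − 248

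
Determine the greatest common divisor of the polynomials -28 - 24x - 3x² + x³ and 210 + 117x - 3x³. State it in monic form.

Repeated division with remainder:
  x³ - 3x² - 24x - 28 = (-1/3)(-3x³ + 117x + 210) + (-3x² + 15x + 42)
  -3x³ + 117x + 210 = (x + 5)(-3x² + 15x + 42) + (0)
Last nonzero remainder: -3x² + 15x + 42. Dividing through by -3 gives the monic gcd x² - 5x - 14.

-14 - 5x + x²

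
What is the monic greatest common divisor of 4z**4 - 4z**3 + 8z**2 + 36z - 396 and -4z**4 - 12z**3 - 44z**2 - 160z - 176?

z**2 - z + 11

Repeated division with remainder:
  4z**4 - 4z**3 + 8z**2 + 36z - 396 = (-1)(-4z**4 - 12z**3 - 44z**2 - 160z - 176) + (-16z**3 - 36z**2 - 124z - 572)
  -4z**4 - 12z**3 - 44z**2 - 160z - 176 = ((1/4)z + 3/16)(-16z**3 - 36z**2 - 124z - 572) + (-(25/4)z**2 + (25/4)z - 275/4)
  -16z**3 - 36z**2 - 124z - 572 = ((64/25)z + 208/25)(-(25/4)z**2 + (25/4)z - 275/4) + (0)
Last nonzero remainder: -(25/4)z**2 + (25/4)z - 275/4. Dividing through by -25/4 gives the monic gcd z**2 - z + 11.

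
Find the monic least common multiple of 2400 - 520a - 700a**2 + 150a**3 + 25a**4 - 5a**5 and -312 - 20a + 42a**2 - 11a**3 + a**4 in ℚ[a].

-12480 + 6064a + 2432a**2 - 1656a**3 + 220a**4 + 31a**5 - 12a**6 + a**7

Repeated division with remainder:
  -5a**5 + 25a**4 + 150a**3 - 700a**2 - 520a + 2400 = (-5a - 30)(a**4 - 11a**3 + 42a**2 - 20a - 312) + (30a**3 + 460a**2 - 2680a - 6960)
  a**4 - 11a**3 + 42a**2 - 20a - 312 = ((1/30)a - 79/90)(30a**3 + 460a**2 - 2680a - 6960) + ((4816/9)a**2 - (19264/9)a - 19264/3)
  30a**3 + 460a**2 - 2680a - 6960 = ((135/2408)a + 1305/1204)((4816/9)a**2 - (19264/9)a - 19264/3) + (0)
Last nonzero remainder: (4816/9)a**2 - (19264/9)a - 19264/3. Dividing through by 4816/9 gives the monic gcd a**2 - 4a - 12.
Then lcm(f, g) = f·g / gcd(f, g); expanding and making the result monic gives the answer.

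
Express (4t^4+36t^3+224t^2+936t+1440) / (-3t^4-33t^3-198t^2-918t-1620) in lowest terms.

Repeated division with remainder:
  4t^4+36t^3+224t^2+936t+1440 = (-4/3)(-3t^4-33t^3-198t^2-918t-1620) + (-8t^3-40t^2-288t-720)
  -3t^4-33t^3-198t^2-918t-1620 = ((3/8)t+9/4)(-8t^3-40t^2-288t-720) + (0)
Last nonzero remainder: -8t^3-40t^2-288t-720. Dividing through by -8 gives the monic gcd t^3+5t^2+36t+90.
Cancel t^3+5t^2+36t+90 from numerator and denominator to get the reduced form.

(-4t-16)/(3t+18)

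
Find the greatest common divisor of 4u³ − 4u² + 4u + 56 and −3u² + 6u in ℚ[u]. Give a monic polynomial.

1

Repeated division with remainder:
  4u³ − 4u² + 4u + 56 = (−(4/3)u − 4/3)(−3u² + 6u) + (12u + 56)
  −3u² + 6u = (−(1/4)u + 5/3)(12u + 56) + (−280/3)
  12u + 56 = (−(9/70)u − 3/5)(−280/3) + (0)
The last nonzero remainder is the constant −280/3, so the polynomials are coprime and gcd = 1.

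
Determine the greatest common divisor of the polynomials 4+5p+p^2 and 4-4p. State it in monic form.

1

Repeated division with remainder:
  p^2+5p+4 = (-(1/4)p-3/2)(-4p+4) + (10)
  -4p+4 = (-(2/5)p+2/5)(10) + (0)
The last nonzero remainder is the constant 10, so the polynomials are coprime and gcd = 1.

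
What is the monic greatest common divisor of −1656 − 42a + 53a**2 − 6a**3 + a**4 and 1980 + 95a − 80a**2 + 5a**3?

Euclidean algorithm in ℚ[a]:
  a**4 − 6a**3 + 53a**2 − 42a − 1656 = ((1/5)a + 2)(5a**3 − 80a**2 + 95a + 1980) + (194a**2 − 628a − 5616)
  5a**3 − 80a**2 + 95a + 1980 = ((5/194)a − 3095/9409)(194a**2 − 628a − 5616) + ((312075/9409)a + 1248300/9409)
  194a**2 − 628a − 5616 = ((1825346/312075)a − 1467804/34675)((312075/9409)a + 1248300/9409) + (0)
Last nonzero remainder: (312075/9409)a + 1248300/9409. Dividing through by 312075/9409 gives the monic gcd a + 4.

4 + a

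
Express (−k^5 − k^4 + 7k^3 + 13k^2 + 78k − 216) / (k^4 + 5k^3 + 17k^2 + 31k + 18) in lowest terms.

(−k^3 + k^2 + 14k − 24)/(k^2 + 3k + 2)

By polynomial division,
  −k^5 − k^4 + 7k^3 + 13k^2 + 78k − 216 = (−k + 4)(k^4 + 5k^3 + 17k^2 + 31k + 18) + (4k^3 − 24k^2 − 28k − 288)
  k^4 + 5k^3 + 17k^2 + 31k + 18 = ((1/4)k + 11/4)(4k^3 − 24k^2 − 28k − 288) + (90k^2 + 180k + 810)
  4k^3 − 24k^2 − 28k − 288 = ((2/45)k − 16/45)(90k^2 + 180k + 810) + (0)
Last nonzero remainder: 90k^2 + 180k + 810. Dividing through by 90 gives the monic gcd k^2 + 2k + 9.
Cancel k^2 + 2k + 9 from numerator and denominator to get the reduced form.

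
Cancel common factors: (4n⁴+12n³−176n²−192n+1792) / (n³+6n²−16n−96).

(4n²+12n−112)/(n+6)

Apply the Euclidean algorithm:
  4n⁴+12n³−176n²−192n+1792 = (4n−12)(n³+6n²−16n−96) + (−40n²+640)
  n³+6n²−16n−96 = (−(1/40)n−3/20)(−40n²+640) + (0)
Last nonzero remainder: −40n²+640. Dividing through by −40 gives the monic gcd n²−16.
Cancel n²−16 from numerator and denominator to get the reduced form.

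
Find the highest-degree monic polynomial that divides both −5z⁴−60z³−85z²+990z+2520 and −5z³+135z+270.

Repeated division with remainder:
  −5z⁴−60z³−85z²+990z+2520 = (z+12)(−5z³+135z+270) + (−220z²−900z−720)
  −5z³+135z+270 = ((1/44)z−45/484)(−220z²−900z−720) + ((8190/121)z+24570/121)
  −220z²−900z−720 = (−(2662/819)z−968/273)((8190/121)z+24570/121) + (0)
Last nonzero remainder: (8190/121)z+24570/121. Dividing through by 8190/121 gives the monic gcd z+3.

z+3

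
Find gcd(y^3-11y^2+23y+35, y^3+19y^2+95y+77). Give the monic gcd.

Euclidean algorithm in ℚ[y]:
  y^3-11y^2+23y+35 = (y^3+19y^2+95y+77) + (-30y^2-72y-42)
  y^3+19y^2+95y+77 = (-(1/30)y-83/150)(-30y^2-72y-42) + ((1344/25)y+1344/25)
  -30y^2-72y-42 = (-(125/224)y-25/32)((1344/25)y+1344/25) + (0)
Last nonzero remainder: (1344/25)y+1344/25. Dividing through by 1344/25 gives the monic gcd y+1.

y+1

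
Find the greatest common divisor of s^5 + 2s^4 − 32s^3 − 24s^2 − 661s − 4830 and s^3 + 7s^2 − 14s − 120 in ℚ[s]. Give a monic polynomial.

s^2 + 11s + 30

Repeated division with remainder:
  s^5 + 2s^4 − 32s^3 − 24s^2 − 661s − 4830 = (s^2 − 5s + 17)(s^3 + 7s^2 − 14s − 120) + (−93s^2 − 1023s − 2790)
  s^3 + 7s^2 − 14s − 120 = (−(1/93)s + 4/93)(−93s^2 − 1023s − 2790) + (0)
Last nonzero remainder: −93s^2 − 1023s − 2790. Dividing through by −93 gives the monic gcd s^2 + 11s + 30.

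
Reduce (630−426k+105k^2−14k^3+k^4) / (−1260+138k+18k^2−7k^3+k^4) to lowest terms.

(15−8k+k^2)/(−30−k+k^2)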